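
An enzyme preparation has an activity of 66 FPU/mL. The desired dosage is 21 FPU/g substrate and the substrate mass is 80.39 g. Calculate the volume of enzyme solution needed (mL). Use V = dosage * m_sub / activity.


V = dosage * m_sub / activity
V = 21 * 80.39 / 66
V = 25.5786 mL

25.5786 mL


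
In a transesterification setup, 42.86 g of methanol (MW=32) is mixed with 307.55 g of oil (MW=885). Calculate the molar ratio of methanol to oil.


Molar ratio = n_MeOH / n_oil = (MeOH/32) / (oil/885) = (MeOH * 885) / (32 * oil)
= (42.86 * 885) / (32 * 307.55)
= 3.8542

3.8542


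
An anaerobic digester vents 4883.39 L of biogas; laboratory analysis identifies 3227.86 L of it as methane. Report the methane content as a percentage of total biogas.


CH4% = V_CH4 / V_total * 100
= 3227.86 / 4883.39 * 100
= 66.0988%

66.0988%


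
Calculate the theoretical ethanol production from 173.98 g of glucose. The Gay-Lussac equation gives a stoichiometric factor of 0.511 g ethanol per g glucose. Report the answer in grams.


Theoretical ethanol yield: m_EtOH = 0.511 * m_glucose
m_EtOH = 0.511 * 173.98 = 88.9038 g

88.9038 g


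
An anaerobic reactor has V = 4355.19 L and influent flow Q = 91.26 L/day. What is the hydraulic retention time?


HRT = V / Q
= 4355.19 / 91.26
= 47.7229 days

47.7229 days


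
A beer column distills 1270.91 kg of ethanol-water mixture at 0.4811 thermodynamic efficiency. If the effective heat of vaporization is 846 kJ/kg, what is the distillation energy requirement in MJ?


E = m * 846 / (eta * 1000)
= 1270.91 * 846 / (0.4811 * 1000)
= 2234.8573 MJ

2234.8573 MJ


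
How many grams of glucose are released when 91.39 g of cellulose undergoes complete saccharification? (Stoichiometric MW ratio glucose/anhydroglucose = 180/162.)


glucose = cellulose * 180/162
= 91.39 * 180/162
= 101.5444 g

101.5444 g


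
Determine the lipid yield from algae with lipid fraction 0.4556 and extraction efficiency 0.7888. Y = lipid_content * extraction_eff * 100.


Y = lipid_content * extraction_eff * 100
= 0.4556 * 0.7888 * 100
= 35.9377%

35.9377%


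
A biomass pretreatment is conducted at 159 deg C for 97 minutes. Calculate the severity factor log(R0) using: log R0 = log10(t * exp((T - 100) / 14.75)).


logR0 = log10(t * exp((T - 100) / 14.75))
= log10(97 * exp((159 - 100) / 14.75))
= 3.7239

3.7239


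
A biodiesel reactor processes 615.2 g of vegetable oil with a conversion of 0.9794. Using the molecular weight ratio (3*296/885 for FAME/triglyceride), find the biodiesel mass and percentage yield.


m_FAME = oil * conv * (3 * 296 / 885) = oil * conv * (888/885)
= 615.2 * 0.9794 * 888 / 885
= 604.5693 g
Y = m_FAME / oil * 100 = conv * (888/885) * 100
= 0.9794 * 888 / 885 * 100
= 98.27%

604.5693 g FAME; Y = 98.27%


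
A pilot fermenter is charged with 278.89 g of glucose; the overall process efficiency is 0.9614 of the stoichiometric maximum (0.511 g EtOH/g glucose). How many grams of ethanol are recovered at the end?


Actual ethanol: m = 0.511 * 278.89 * 0.9614
m = 137.0118 g

137.0118 g


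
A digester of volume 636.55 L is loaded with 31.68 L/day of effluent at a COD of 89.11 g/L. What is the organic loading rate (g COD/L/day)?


OLR = Q * S / V
= 31.68 * 89.11 / 636.55
= 4.4349 g/L/day

4.4349 g/L/day


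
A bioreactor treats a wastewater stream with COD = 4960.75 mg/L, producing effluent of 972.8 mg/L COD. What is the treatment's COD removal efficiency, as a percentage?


eta = (COD_in - COD_out) / COD_in * 100
= (4960.75 - 972.8) / 4960.75 * 100
= 80.3901%

80.3901%


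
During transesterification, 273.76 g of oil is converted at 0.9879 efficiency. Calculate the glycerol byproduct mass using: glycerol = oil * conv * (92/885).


glycerol = oil * conv * (92/885)
= 273.76 * 0.9879 * 92 / 885
= 28.1143 g

28.1143 g


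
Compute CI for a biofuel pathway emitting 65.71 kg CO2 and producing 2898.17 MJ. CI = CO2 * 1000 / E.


CI = CO2 * 1000 / E
= 65.71 * 1000 / 2898.17
= 22.6729 g CO2/MJ

22.6729 g CO2/MJ


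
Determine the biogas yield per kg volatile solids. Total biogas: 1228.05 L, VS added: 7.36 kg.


Y = V / VS
= 1228.05 / 7.36
= 166.8546 L/kg VS

166.8546 L/kg VS


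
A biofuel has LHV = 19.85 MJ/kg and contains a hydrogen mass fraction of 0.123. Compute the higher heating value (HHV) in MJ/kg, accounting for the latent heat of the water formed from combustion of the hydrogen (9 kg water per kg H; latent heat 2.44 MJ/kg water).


HHV = LHV + H_frac * 9 * 2.44
= 19.85 + 0.123 * 9 * 2.44
= 22.5511 MJ/kg

22.5511 MJ/kg


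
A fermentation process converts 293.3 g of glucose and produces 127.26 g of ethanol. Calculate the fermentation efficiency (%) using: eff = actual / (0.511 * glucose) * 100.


Fermentation efficiency = (actual / (0.511 * glucose)) * 100
= (127.26 / (0.511 * 293.3)) * 100
= 84.9100%

84.9100%


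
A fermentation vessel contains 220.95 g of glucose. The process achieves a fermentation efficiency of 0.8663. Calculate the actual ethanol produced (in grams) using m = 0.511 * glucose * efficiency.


Actual ethanol: m = 0.511 * 220.95 * 0.8663
m = 97.8100 g

97.8100 g


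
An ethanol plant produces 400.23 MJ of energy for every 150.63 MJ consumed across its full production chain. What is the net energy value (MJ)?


NEV = E_out - E_in
= 400.23 - 150.63
= 249.6000 MJ

249.6000 MJ


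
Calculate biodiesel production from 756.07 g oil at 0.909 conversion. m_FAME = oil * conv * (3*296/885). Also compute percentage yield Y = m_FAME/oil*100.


m_FAME = oil * conv * (3 * 296 / 885) = oil * conv * (888/885)
= 756.07 * 0.909 * 888 / 885
= 689.5974 g
Y = m_FAME / oil * 100 = conv * (888/885) * 100
= 0.909 * 888 / 885 * 100
= 91.21%

689.5974 g FAME; Y = 91.21%


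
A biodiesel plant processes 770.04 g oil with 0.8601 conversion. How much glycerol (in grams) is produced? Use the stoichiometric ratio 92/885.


glycerol = oil * conv * (92/885)
= 770.04 * 0.8601 * 92 / 885
= 68.8505 g

68.8505 g


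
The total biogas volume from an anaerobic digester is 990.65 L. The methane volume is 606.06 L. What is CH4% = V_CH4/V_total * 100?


CH4% = V_CH4 / V_total * 100
= 606.06 / 990.65 * 100
= 61.1780%

61.1780%


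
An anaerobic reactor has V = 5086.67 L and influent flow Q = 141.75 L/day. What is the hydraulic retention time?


HRT = V / Q
= 5086.67 / 141.75
= 35.8848 days

35.8848 days


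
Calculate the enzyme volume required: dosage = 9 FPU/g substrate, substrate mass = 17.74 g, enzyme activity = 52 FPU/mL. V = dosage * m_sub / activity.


V = dosage * m_sub / activity
V = 9 * 17.74 / 52
V = 3.0704 mL

3.0704 mL


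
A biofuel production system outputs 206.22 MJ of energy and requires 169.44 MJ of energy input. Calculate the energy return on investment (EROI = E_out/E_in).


EROI = E_out / E_in
= 206.22 / 169.44
= 1.2171

1.2171


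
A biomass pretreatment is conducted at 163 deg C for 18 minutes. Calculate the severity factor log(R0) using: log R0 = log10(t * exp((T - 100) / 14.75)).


logR0 = log10(t * exp((T - 100) / 14.75))
= log10(18 * exp((163 - 100) / 14.75))
= 3.1102

3.1102


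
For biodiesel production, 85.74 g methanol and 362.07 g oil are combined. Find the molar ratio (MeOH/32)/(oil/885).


Molar ratio = n_MeOH / n_oil = (MeOH/32) / (oil/885) = (MeOH * 885) / (32 * oil)
= (85.74 * 885) / (32 * 362.07)
= 6.5491

6.5491


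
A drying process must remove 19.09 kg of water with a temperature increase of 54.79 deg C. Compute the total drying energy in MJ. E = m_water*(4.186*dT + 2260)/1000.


E = m_water * (4.186 * dT + 2260) / 1000
= 19.09 * (4.186 * 54.79 + 2260) / 1000
= 47.5217 MJ

47.5217 MJ


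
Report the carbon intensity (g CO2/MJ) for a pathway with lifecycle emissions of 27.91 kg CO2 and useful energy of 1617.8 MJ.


CI = CO2 * 1000 / E
= 27.91 * 1000 / 1617.8
= 17.2518 g CO2/MJ

17.2518 g CO2/MJ


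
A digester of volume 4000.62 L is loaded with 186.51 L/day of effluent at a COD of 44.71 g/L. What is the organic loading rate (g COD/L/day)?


OLR = Q * S / V
= 186.51 * 44.71 / 4000.62
= 2.0844 g/L/day

2.0844 g/L/day


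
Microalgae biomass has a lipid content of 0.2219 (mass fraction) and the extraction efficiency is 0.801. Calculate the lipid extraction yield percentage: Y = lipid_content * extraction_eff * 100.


Y = lipid_content * extraction_eff * 100
= 0.2219 * 0.801 * 100
= 17.7742%

17.7742%


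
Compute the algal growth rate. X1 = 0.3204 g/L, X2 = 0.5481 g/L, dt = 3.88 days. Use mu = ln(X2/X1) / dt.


mu = ln(X2/X1) / dt
= ln(0.5481/0.3204) / 3.88
= 0.1384 per day

0.1384 per day


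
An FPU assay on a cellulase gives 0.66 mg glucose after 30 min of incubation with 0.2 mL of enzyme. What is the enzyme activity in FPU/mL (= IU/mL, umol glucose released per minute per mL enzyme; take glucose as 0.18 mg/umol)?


Activity = glucose_mg / (0.18 mg/umol * V_mL * t_min)
= 0.66 / (0.18 * 0.2 * 30)
= 0.6111 FPU/mL

0.6111 FPU/mL


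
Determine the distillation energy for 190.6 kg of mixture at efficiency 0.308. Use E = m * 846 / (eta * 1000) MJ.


E = m * 846 / (eta * 1000)
= 190.6 * 846 / (0.308 * 1000)
= 523.5312 MJ

523.5312 MJ


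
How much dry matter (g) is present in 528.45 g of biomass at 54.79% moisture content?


Wd = Ww * (1 - MC/100)
= 528.45 * (1 - 54.79/100)
= 238.9122 g

238.9122 g


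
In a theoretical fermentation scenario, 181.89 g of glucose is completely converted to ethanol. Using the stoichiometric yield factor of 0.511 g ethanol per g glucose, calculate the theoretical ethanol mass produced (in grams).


Theoretical ethanol yield: m_EtOH = 0.511 * m_glucose
m_EtOH = 0.511 * 181.89 = 92.9458 g

92.9458 g


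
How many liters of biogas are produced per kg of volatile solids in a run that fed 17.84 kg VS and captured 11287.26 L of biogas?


Y = V / VS
= 11287.26 / 17.84
= 632.6939 L/kg VS

632.6939 L/kg VS


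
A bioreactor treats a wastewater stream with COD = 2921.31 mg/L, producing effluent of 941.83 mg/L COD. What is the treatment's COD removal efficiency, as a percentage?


eta = (COD_in - COD_out) / COD_in * 100
= (2921.31 - 941.83) / 2921.31 * 100
= 67.7600%

67.7600%


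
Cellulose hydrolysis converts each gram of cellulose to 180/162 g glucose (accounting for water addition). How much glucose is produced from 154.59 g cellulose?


glucose = cellulose * 180/162
= 154.59 * 180/162
= 171.7667 g

171.7667 g


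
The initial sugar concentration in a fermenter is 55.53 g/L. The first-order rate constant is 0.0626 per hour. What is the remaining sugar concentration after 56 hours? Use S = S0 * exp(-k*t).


S = S0 * exp(-k * t)
S = 55.53 * exp(-0.0626 * 56)
S = 1.6675 g/L

1.6675 g/L


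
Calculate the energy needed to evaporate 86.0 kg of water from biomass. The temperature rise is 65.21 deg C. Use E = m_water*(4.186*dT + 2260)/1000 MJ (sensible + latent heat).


E = m_water * (4.186 * dT + 2260) / 1000
= 86.0 * (4.186 * 65.21 + 2260) / 1000
= 217.8353 MJ

217.8353 MJ


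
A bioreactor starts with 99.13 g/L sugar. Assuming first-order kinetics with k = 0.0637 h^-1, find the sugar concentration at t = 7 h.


S = S0 * exp(-k * t)
S = 99.13 * exp(-0.0637 * 7)
S = 63.4678 g/L

63.4678 g/L


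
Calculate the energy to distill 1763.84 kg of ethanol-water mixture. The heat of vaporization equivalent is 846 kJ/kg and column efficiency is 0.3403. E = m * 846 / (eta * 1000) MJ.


E = m * 846 / (eta * 1000)
= 1763.84 * 846 / (0.3403 * 1000)
= 4384.9798 MJ

4384.9798 MJ


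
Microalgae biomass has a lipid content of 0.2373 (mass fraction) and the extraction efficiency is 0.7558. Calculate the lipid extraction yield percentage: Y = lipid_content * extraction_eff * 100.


Y = lipid_content * extraction_eff * 100
= 0.2373 * 0.7558 * 100
= 17.9351%

17.9351%


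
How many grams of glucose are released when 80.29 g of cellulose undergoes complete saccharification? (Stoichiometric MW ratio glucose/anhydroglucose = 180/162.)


glucose = cellulose * 180/162
= 80.29 * 180/162
= 89.2111 g

89.2111 g


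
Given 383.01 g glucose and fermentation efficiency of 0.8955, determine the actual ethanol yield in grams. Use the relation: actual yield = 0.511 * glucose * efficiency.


Actual ethanol: m = 0.511 * 383.01 * 0.8955
m = 175.2656 g

175.2656 g


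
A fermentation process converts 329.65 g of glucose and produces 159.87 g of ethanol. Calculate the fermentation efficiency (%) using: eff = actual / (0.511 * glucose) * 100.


Fermentation efficiency = (actual / (0.511 * glucose)) * 100
= (159.87 / (0.511 * 329.65)) * 100
= 94.9059%

94.9059%


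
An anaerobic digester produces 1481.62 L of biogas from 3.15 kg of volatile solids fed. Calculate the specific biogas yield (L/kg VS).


Y = V / VS
= 1481.62 / 3.15
= 470.3556 L/kg VS

470.3556 L/kg VS


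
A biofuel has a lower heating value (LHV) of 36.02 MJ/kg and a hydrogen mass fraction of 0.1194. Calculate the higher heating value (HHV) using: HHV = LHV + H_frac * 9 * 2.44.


HHV = LHV + H_frac * 9 * 2.44
= 36.02 + 0.1194 * 9 * 2.44
= 38.6420 MJ/kg

38.6420 MJ/kg


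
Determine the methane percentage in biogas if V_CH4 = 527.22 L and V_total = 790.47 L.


CH4% = V_CH4 / V_total * 100
= 527.22 / 790.47 * 100
= 66.6970%

66.6970%


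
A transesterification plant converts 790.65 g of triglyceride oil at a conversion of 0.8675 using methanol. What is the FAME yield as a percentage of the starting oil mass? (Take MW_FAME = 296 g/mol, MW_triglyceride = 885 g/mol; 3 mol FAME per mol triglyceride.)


m_FAME = oil * conv * (3 * 296 / 885) = oil * conv * (888/885)
= 790.65 * 0.8675 * 888 / 885
= 688.2139 g
Y = m_FAME / oil * 100 = conv * (888/885) * 100
= 0.8675 * 888 / 885 * 100
= 87.04%

87.04%


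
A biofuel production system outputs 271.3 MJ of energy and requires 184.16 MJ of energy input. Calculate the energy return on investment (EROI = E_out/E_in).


EROI = E_out / E_in
= 271.3 / 184.16
= 1.4732

1.4732


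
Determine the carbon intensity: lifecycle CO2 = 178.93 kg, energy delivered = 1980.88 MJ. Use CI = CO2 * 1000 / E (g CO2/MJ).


CI = CO2 * 1000 / E
= 178.93 * 1000 / 1980.88
= 90.3285 g CO2/MJ

90.3285 g CO2/MJ


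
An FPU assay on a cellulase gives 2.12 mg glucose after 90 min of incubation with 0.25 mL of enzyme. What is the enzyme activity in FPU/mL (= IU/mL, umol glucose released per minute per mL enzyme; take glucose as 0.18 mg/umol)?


Activity = glucose_mg / (0.18 mg/umol * V_mL * t_min)
= 2.12 / (0.18 * 0.25 * 90)
= 0.5235 FPU/mL

0.5235 FPU/mL


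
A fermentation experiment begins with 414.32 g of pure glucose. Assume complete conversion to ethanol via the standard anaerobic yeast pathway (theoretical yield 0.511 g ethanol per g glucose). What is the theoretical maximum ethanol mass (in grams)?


Theoretical ethanol yield: m_EtOH = 0.511 * m_glucose
m_EtOH = 0.511 * 414.32 = 211.7175 g

211.7175 g


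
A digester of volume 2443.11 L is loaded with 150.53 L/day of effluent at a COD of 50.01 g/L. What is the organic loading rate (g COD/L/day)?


OLR = Q * S / V
= 150.53 * 50.01 / 2443.11
= 3.0813 g/L/day

3.0813 g/L/day


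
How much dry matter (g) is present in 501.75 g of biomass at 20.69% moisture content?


Wd = Ww * (1 - MC/100)
= 501.75 * (1 - 20.69/100)
= 397.9379 g

397.9379 g


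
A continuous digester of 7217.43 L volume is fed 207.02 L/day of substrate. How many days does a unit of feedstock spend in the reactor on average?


HRT = V / Q
= 7217.43 / 207.02
= 34.8634 days

34.8634 days


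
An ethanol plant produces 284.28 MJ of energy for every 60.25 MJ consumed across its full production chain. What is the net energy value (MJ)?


NEV = E_out - E_in
= 284.28 - 60.25
= 224.0300 MJ

224.0300 MJ


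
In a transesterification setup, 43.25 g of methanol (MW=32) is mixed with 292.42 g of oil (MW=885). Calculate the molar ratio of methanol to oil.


Molar ratio = n_MeOH / n_oil = (MeOH/32) / (oil/885) = (MeOH * 885) / (32 * oil)
= (43.25 * 885) / (32 * 292.42)
= 4.0905

4.0905


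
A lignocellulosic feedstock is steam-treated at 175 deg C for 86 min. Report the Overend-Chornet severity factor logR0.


logR0 = log10(t * exp((T - 100) / 14.75))
= log10(86 * exp((175 - 100) / 14.75))
= 4.1428

4.1428


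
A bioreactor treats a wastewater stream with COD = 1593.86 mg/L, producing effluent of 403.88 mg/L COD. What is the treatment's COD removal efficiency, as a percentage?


eta = (COD_in - COD_out) / COD_in * 100
= (1593.86 - 403.88) / 1593.86 * 100
= 74.6603%

74.6603%


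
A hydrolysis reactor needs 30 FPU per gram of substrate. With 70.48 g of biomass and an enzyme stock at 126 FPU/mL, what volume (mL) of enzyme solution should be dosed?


V = dosage * m_sub / activity
V = 30 * 70.48 / 126
V = 16.7810 mL

16.7810 mL


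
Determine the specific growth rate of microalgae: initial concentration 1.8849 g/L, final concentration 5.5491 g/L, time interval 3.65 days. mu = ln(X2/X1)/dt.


mu = ln(X2/X1) / dt
= ln(5.5491/1.8849) / 3.65
= 0.2958 per day

0.2958 per day


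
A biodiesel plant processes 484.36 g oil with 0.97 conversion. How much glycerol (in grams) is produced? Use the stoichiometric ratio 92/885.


glycerol = oil * conv * (92/885)
= 484.36 * 0.97 * 92 / 885
= 48.8410 g

48.8410 g


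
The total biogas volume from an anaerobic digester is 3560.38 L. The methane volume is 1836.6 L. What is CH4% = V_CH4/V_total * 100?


CH4% = V_CH4 / V_total * 100
= 1836.6 / 3560.38 * 100
= 51.5844%

51.5844%


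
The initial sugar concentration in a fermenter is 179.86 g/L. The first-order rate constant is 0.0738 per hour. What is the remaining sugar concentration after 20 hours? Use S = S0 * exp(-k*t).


S = S0 * exp(-k * t)
S = 179.86 * exp(-0.0738 * 20)
S = 41.1070 g/L

41.1070 g/L


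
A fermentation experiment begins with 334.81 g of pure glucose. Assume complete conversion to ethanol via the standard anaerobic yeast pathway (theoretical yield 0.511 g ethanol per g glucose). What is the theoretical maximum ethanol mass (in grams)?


Theoretical ethanol yield: m_EtOH = 0.511 * m_glucose
m_EtOH = 0.511 * 334.81 = 171.0879 g

171.0879 g


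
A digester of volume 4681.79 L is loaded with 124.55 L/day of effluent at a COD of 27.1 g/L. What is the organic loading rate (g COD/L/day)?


OLR = Q * S / V
= 124.55 * 27.1 / 4681.79
= 0.7209 g/L/day

0.7209 g/L/day


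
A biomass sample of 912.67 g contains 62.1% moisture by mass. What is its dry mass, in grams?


Wd = Ww * (1 - MC/100)
= 912.67 * (1 - 62.1/100)
= 345.9019 g

345.9019 g


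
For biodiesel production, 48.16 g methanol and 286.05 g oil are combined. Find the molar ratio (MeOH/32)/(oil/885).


Molar ratio = n_MeOH / n_oil = (MeOH/32) / (oil/885) = (MeOH * 885) / (32 * oil)
= (48.16 * 885) / (32 * 286.05)
= 4.6563

4.6563


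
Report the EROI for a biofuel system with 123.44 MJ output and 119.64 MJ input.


EROI = E_out / E_in
= 123.44 / 119.64
= 1.0318

1.0318


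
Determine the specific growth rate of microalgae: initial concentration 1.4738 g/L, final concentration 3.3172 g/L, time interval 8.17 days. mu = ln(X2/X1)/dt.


mu = ln(X2/X1) / dt
= ln(3.3172/1.4738) / 8.17
= 0.0993 per day

0.0993 per day


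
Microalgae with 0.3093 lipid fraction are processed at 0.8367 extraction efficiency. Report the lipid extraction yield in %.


Y = lipid_content * extraction_eff * 100
= 0.3093 * 0.8367 * 100
= 25.8791%

25.8791%


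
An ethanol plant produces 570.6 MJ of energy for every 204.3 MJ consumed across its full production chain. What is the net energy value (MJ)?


NEV = E_out - E_in
= 570.6 - 204.3
= 366.3000 MJ

366.3000 MJ


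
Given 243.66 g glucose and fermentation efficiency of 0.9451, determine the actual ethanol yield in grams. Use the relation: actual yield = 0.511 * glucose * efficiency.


Actual ethanol: m = 0.511 * 243.66 * 0.9451
m = 117.6746 g

117.6746 g


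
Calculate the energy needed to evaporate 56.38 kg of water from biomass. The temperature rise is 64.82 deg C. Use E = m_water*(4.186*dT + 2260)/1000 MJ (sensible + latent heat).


E = m_water * (4.186 * dT + 2260) / 1000
= 56.38 * (4.186 * 64.82 + 2260) / 1000
= 142.7168 MJ

142.7168 MJ


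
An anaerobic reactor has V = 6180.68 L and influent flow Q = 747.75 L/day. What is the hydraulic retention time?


HRT = V / Q
= 6180.68 / 747.75
= 8.2657 days

8.2657 days


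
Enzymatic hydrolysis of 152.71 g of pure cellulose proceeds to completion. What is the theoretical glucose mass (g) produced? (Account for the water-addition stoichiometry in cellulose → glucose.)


glucose = cellulose * 180/162
= 152.71 * 180/162
= 169.6778 g

169.6778 g


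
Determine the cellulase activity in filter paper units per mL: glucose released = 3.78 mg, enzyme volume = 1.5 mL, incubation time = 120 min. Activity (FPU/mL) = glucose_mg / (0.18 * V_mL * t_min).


Activity = glucose_mg / (0.18 mg/umol * V_mL * t_min)
= 3.78 / (0.18 * 1.5 * 120)
= 0.1167 FPU/mL

0.1167 FPU/mL


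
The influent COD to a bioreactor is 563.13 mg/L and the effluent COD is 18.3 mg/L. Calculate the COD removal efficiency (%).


eta = (COD_in - COD_out) / COD_in * 100
= (563.13 - 18.3) / 563.13 * 100
= 96.7503%

96.7503%


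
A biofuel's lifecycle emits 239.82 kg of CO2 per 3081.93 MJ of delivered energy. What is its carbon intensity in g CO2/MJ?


CI = CO2 * 1000 / E
= 239.82 * 1000 / 3081.93
= 77.8149 g CO2/MJ

77.8149 g CO2/MJ


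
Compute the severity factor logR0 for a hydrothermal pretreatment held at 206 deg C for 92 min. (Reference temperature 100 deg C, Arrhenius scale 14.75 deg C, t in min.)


logR0 = log10(t * exp((T - 100) / 14.75))
= log10(92 * exp((206 - 100) / 14.75))
= 5.0848

5.0848


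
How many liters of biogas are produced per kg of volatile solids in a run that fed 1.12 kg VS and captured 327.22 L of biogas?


Y = V / VS
= 327.22 / 1.12
= 292.1607 L/kg VS

292.1607 L/kg VS


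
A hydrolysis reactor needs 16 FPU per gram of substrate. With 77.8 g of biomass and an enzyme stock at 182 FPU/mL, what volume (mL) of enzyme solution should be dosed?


V = dosage * m_sub / activity
V = 16 * 77.8 / 182
V = 6.8396 mL

6.8396 mL


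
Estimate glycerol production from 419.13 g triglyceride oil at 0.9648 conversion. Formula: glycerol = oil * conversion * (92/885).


glycerol = oil * conv * (92/885)
= 419.13 * 0.9648 * 92 / 885
= 42.0369 g

42.0369 g


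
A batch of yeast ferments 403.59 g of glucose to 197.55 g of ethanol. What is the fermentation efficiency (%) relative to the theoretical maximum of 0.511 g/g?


Fermentation efficiency = (actual / (0.511 * glucose)) * 100
= (197.55 / (0.511 * 403.59)) * 100
= 95.7890%

95.7890%


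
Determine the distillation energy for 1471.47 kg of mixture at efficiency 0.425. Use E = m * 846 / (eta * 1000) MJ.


E = m * 846 / (eta * 1000)
= 1471.47 * 846 / (0.425 * 1000)
= 2929.0909 MJ

2929.0909 MJ


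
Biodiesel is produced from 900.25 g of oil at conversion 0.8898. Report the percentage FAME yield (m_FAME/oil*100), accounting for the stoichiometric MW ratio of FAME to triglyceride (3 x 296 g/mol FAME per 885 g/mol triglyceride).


m_FAME = oil * conv * (3 * 296 / 885) = oil * conv * (888/885)
= 900.25 * 0.8898 * 888 / 885
= 803.7578 g
Y = m_FAME / oil * 100 = conv * (888/885) * 100
= 0.8898 * 888 / 885 * 100
= 89.28%

89.28%


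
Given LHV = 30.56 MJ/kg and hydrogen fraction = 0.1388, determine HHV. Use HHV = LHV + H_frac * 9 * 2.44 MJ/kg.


HHV = LHV + H_frac * 9 * 2.44
= 30.56 + 0.1388 * 9 * 2.44
= 33.6080 MJ/kg

33.6080 MJ/kg


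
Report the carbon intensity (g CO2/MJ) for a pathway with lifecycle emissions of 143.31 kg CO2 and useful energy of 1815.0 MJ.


CI = CO2 * 1000 / E
= 143.31 * 1000 / 1815.0
= 78.9587 g CO2/MJ

78.9587 g CO2/MJ


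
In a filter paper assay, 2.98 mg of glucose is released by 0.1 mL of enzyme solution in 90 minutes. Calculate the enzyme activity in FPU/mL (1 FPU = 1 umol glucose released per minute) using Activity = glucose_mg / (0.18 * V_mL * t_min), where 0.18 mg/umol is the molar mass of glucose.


Activity = glucose_mg / (0.18 mg/umol * V_mL * t_min)
= 2.98 / (0.18 * 0.1 * 90)
= 1.8395 FPU/mL

1.8395 FPU/mL


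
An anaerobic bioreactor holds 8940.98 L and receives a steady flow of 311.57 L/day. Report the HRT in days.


HRT = V / Q
= 8940.98 / 311.57
= 28.6965 days

28.6965 days


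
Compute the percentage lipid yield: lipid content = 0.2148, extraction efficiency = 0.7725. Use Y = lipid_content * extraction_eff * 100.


Y = lipid_content * extraction_eff * 100
= 0.2148 * 0.7725 * 100
= 16.5933%

16.5933%


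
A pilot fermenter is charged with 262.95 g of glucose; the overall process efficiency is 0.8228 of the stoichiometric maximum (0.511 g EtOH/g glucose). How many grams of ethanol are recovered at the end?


Actual ethanol: m = 0.511 * 262.95 * 0.8228
m = 110.5575 g

110.5575 g


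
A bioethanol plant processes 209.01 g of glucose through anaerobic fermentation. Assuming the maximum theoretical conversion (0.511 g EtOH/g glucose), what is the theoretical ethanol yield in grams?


Theoretical ethanol yield: m_EtOH = 0.511 * m_glucose
m_EtOH = 0.511 * 209.01 = 106.8041 g

106.8041 g


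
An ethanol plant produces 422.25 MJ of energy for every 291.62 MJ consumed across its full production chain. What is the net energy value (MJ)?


NEV = E_out - E_in
= 422.25 - 291.62
= 130.6300 MJ

130.6300 MJ


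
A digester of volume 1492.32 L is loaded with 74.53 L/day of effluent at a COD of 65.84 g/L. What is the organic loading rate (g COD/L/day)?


OLR = Q * S / V
= 74.53 * 65.84 / 1492.32
= 3.2882 g/L/day

3.2882 g/L/day


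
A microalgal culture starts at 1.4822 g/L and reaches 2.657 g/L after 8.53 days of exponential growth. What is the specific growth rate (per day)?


mu = ln(X2/X1) / dt
= ln(2.657/1.4822) / 8.53
= 0.0684 per day

0.0684 per day


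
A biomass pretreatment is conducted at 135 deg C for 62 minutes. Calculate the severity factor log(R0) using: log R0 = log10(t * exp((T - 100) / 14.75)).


logR0 = log10(t * exp((T - 100) / 14.75))
= log10(62 * exp((135 - 100) / 14.75))
= 2.8229

2.8229


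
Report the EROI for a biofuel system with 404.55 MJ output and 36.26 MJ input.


EROI = E_out / E_in
= 404.55 / 36.26
= 11.1569

11.1569


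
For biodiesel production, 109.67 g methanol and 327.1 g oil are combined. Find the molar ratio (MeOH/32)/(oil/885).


Molar ratio = n_MeOH / n_oil = (MeOH/32) / (oil/885) = (MeOH * 885) / (32 * oil)
= (109.67 * 885) / (32 * 327.1)
= 9.2726

9.2726


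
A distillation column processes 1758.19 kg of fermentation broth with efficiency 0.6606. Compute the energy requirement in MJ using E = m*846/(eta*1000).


E = m * 846 / (eta * 1000)
= 1758.19 * 846 / (0.6606 * 1000)
= 2251.6330 MJ

2251.6330 MJ


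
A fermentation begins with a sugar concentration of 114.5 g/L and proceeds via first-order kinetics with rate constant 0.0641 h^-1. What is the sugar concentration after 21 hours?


S = S0 * exp(-k * t)
S = 114.5 * exp(-0.0641 * 21)
S = 29.7990 g/L

29.7990 g/L


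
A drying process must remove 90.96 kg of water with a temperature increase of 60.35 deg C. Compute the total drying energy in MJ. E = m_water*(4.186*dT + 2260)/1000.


E = m_water * (4.186 * dT + 2260) / 1000
= 90.96 * (4.186 * 60.35 + 2260) / 1000
= 228.5484 MJ

228.5484 MJ


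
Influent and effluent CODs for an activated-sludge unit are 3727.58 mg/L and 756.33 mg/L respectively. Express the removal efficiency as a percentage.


eta = (COD_in - COD_out) / COD_in * 100
= (3727.58 - 756.33) / 3727.58 * 100
= 79.7099%

79.7099%


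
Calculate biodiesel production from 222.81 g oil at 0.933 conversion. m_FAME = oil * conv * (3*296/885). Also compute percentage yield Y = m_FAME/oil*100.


m_FAME = oil * conv * (3 * 296 / 885) = oil * conv * (888/885)
= 222.81 * 0.933 * 888 / 885
= 208.5864 g
Y = m_FAME / oil * 100 = conv * (888/885) * 100
= 0.933 * 888 / 885 * 100
= 93.62%

208.5864 g FAME; Y = 93.62%


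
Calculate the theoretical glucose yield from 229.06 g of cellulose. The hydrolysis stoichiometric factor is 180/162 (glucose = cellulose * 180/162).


glucose = cellulose * 180/162
= 229.06 * 180/162
= 254.5111 g

254.5111 g


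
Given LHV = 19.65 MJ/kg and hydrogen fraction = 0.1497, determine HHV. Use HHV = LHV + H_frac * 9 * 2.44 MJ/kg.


HHV = LHV + H_frac * 9 * 2.44
= 19.65 + 0.1497 * 9 * 2.44
= 22.9374 MJ/kg

22.9374 MJ/kg


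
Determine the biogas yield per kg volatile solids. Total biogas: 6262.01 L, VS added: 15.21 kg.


Y = V / VS
= 6262.01 / 15.21
= 411.7035 L/kg VS

411.7035 L/kg VS


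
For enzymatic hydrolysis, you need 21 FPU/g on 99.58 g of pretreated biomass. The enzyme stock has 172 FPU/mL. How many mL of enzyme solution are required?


V = dosage * m_sub / activity
V = 21 * 99.58 / 172
V = 12.1580 mL

12.1580 mL


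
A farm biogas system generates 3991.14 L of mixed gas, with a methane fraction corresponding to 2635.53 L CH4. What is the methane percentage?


CH4% = V_CH4 / V_total * 100
= 2635.53 / 3991.14 * 100
= 66.0345%

66.0345%


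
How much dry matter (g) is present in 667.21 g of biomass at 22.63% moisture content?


Wd = Ww * (1 - MC/100)
= 667.21 * (1 - 22.63/100)
= 516.2204 g

516.2204 g


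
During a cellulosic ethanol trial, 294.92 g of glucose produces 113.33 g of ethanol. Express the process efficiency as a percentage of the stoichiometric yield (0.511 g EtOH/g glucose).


Fermentation efficiency = (actual / (0.511 * glucose)) * 100
= (113.33 / (0.511 * 294.92)) * 100
= 75.2003%

75.2003%


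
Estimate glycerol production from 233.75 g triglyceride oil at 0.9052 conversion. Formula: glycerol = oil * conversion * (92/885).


glycerol = oil * conv * (92/885)
= 233.75 * 0.9052 * 92 / 885
= 21.9958 g

21.9958 g


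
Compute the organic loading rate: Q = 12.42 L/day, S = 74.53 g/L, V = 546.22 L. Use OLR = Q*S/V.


OLR = Q * S / V
= 12.42 * 74.53 / 546.22
= 1.6947 g/L/day

1.6947 g/L/day


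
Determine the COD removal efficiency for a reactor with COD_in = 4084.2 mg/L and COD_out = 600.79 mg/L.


eta = (COD_in - COD_out) / COD_in * 100
= (4084.2 - 600.79) / 4084.2 * 100
= 85.2899%

85.2899%


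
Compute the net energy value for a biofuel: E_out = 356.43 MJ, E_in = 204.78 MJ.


NEV = E_out - E_in
= 356.43 - 204.78
= 151.6500 MJ

151.6500 MJ


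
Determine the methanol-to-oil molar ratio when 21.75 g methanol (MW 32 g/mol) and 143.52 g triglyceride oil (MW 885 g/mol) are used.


Molar ratio = n_MeOH / n_oil = (MeOH/32) / (oil/885) = (MeOH * 885) / (32 * oil)
= (21.75 * 885) / (32 * 143.52)
= 4.1912

4.1912


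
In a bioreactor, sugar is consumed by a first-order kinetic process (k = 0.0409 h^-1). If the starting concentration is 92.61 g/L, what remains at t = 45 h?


S = S0 * exp(-k * t)
S = 92.61 * exp(-0.0409 * 45)
S = 14.7007 g/L

14.7007 g/L


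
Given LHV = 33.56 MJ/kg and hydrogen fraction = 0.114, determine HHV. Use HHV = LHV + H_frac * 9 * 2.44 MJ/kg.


HHV = LHV + H_frac * 9 * 2.44
= 33.56 + 0.114 * 9 * 2.44
= 36.0634 MJ/kg

36.0634 MJ/kg


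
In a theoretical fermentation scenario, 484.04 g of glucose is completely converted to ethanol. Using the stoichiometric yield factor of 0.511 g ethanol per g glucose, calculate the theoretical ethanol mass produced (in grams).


Theoretical ethanol yield: m_EtOH = 0.511 * m_glucose
m_EtOH = 0.511 * 484.04 = 247.3444 g

247.3444 g


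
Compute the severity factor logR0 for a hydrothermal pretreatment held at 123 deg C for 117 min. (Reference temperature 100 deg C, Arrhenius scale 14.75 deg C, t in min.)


logR0 = log10(t * exp((T - 100) / 14.75))
= log10(117 * exp((123 - 100) / 14.75))
= 2.7454

2.7454


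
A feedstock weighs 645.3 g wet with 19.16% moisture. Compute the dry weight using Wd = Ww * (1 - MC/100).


Wd = Ww * (1 - MC/100)
= 645.3 * (1 - 19.16/100)
= 521.6605 g

521.6605 g


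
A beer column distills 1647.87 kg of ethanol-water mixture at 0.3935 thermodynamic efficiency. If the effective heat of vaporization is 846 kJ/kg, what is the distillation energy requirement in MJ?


E = m * 846 / (eta * 1000)
= 1647.87 * 846 / (0.3935 * 1000)
= 3542.8158 MJ

3542.8158 MJ


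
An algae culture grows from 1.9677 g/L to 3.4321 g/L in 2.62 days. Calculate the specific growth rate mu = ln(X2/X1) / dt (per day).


mu = ln(X2/X1) / dt
= ln(3.4321/1.9677) / 2.62
= 0.2123 per day

0.2123 per day


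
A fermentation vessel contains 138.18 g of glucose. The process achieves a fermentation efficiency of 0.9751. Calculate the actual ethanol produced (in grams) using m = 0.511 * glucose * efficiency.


Actual ethanol: m = 0.511 * 138.18 * 0.9751
m = 68.8518 g

68.8518 g


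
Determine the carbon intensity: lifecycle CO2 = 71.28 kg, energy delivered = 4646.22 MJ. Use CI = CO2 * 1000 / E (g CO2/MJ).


CI = CO2 * 1000 / E
= 71.28 * 1000 / 4646.22
= 15.3415 g CO2/MJ

15.3415 g CO2/MJ


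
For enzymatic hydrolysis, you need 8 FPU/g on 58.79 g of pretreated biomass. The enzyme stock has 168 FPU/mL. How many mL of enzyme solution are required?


V = dosage * m_sub / activity
V = 8 * 58.79 / 168
V = 2.7995 mL

2.7995 mL


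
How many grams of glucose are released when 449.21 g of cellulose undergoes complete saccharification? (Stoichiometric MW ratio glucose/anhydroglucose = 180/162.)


glucose = cellulose * 180/162
= 449.21 * 180/162
= 499.1222 g

499.1222 g


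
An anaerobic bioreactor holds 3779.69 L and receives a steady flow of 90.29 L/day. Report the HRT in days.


HRT = V / Q
= 3779.69 / 90.29
= 41.8617 days

41.8617 days


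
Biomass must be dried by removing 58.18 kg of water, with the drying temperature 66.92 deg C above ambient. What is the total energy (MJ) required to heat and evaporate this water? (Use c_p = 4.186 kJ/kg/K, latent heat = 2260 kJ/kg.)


E = m_water * (4.186 * dT + 2260) / 1000
= 58.18 * (4.186 * 66.92 + 2260) / 1000
= 147.7846 MJ

147.7846 MJ


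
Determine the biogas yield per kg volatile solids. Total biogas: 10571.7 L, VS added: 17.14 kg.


Y = V / VS
= 10571.7 / 17.14
= 616.7853 L/kg VS

616.7853 L/kg VS


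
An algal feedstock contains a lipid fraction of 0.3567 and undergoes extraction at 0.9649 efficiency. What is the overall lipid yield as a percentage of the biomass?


Y = lipid_content * extraction_eff * 100
= 0.3567 * 0.9649 * 100
= 34.4180%

34.4180%


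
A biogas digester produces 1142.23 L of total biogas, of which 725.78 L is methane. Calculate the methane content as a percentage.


CH4% = V_CH4 / V_total * 100
= 725.78 / 1142.23 * 100
= 63.5406%

63.5406%


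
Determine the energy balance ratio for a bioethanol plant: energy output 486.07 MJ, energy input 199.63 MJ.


EROI = E_out / E_in
= 486.07 / 199.63
= 2.4349

2.4349


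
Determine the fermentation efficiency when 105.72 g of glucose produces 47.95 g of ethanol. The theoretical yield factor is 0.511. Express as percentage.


Fermentation efficiency = (actual / (0.511 * glucose)) * 100
= (47.95 / (0.511 * 105.72)) * 100
= 88.7586%

88.7586%


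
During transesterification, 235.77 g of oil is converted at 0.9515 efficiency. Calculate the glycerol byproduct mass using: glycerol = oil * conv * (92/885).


glycerol = oil * conv * (92/885)
= 235.77 * 0.9515 * 92 / 885
= 23.3207 g

23.3207 g


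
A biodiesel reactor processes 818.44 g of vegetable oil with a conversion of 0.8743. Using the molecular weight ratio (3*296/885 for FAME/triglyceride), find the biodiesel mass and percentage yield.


m_FAME = oil * conv * (3 * 296 / 885) = oil * conv * (888/885)
= 818.44 * 0.8743 * 888 / 885
= 717.9877 g
Y = m_FAME / oil * 100 = conv * (888/885) * 100
= 0.8743 * 888 / 885 * 100
= 87.73%

717.9877 g FAME; Y = 87.73%


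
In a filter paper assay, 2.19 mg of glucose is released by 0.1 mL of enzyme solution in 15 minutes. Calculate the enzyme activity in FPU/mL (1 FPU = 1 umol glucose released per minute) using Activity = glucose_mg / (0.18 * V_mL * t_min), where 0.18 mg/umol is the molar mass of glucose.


Activity = glucose_mg / (0.18 mg/umol * V_mL * t_min)
= 2.19 / (0.18 * 0.1 * 15)
= 8.1111 FPU/mL

8.1111 FPU/mL


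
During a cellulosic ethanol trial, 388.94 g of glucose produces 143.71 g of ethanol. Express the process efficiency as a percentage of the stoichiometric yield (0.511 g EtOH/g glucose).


Fermentation efficiency = (actual / (0.511 * glucose)) * 100
= (143.71 / (0.511 * 388.94)) * 100
= 72.3075%

72.3075%


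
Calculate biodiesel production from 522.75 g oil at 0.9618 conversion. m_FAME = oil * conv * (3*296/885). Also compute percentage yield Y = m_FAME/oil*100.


m_FAME = oil * conv * (3 * 296 / 885) = oil * conv * (888/885)
= 522.75 * 0.9618 * 888 / 885
= 504.4853 g
Y = m_FAME / oil * 100 = conv * (888/885) * 100
= 0.9618 * 888 / 885 * 100
= 96.51%

504.4853 g FAME; Y = 96.51%


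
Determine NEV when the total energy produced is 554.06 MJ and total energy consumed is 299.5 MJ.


NEV = E_out - E_in
= 554.06 - 299.5
= 254.5600 MJ

254.5600 MJ


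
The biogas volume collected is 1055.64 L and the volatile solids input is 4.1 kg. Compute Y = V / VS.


Y = V / VS
= 1055.64 / 4.1
= 257.4732 L/kg VS

257.4732 L/kg VS


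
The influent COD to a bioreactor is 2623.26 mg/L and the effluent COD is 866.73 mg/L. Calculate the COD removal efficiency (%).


eta = (COD_in - COD_out) / COD_in * 100
= (2623.26 - 866.73) / 2623.26 * 100
= 66.9598%

66.9598%


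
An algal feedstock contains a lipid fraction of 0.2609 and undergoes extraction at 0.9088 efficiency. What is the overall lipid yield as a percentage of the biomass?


Y = lipid_content * extraction_eff * 100
= 0.2609 * 0.9088 * 100
= 23.7106%

23.7106%


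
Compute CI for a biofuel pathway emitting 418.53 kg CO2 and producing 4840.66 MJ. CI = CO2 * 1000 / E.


CI = CO2 * 1000 / E
= 418.53 * 1000 / 4840.66
= 86.4614 g CO2/MJ

86.4614 g CO2/MJ


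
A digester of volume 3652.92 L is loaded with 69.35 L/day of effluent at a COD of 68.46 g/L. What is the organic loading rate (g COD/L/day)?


OLR = Q * S / V
= 69.35 * 68.46 / 3652.92
= 1.2997 g/L/day

1.2997 g/L/day


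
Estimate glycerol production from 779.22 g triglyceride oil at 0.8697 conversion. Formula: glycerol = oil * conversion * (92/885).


glycerol = oil * conv * (92/885)
= 779.22 * 0.8697 * 92 / 885
= 70.4489 g

70.4489 g


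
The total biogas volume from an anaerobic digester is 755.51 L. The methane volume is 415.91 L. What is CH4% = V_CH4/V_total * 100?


CH4% = V_CH4 / V_total * 100
= 415.91 / 755.51 * 100
= 55.0502%

55.0502%


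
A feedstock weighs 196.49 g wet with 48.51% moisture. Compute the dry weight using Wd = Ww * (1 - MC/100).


Wd = Ww * (1 - MC/100)
= 196.49 * (1 - 48.51/100)
= 101.1727 g

101.1727 g


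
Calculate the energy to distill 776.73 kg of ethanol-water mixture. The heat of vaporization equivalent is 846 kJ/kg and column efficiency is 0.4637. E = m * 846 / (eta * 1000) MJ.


E = m * 846 / (eta * 1000)
= 776.73 * 846 / (0.4637 * 1000)
= 1417.1093 MJ

1417.1093 MJ


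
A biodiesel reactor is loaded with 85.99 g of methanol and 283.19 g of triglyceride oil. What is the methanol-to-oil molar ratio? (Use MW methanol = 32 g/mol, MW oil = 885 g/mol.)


Molar ratio = n_MeOH / n_oil = (MeOH/32) / (oil/885) = (MeOH * 885) / (32 * oil)
= (85.99 * 885) / (32 * 283.19)
= 8.3978

8.3978


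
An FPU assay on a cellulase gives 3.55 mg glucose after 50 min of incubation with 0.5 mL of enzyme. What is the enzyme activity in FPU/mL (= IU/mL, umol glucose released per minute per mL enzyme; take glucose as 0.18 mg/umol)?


Activity = glucose_mg / (0.18 mg/umol * V_mL * t_min)
= 3.55 / (0.18 * 0.5 * 50)
= 0.7889 FPU/mL

0.7889 FPU/mL
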